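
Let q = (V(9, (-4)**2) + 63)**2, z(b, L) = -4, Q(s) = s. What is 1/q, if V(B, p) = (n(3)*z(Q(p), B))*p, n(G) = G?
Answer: 1/16641 ≈ 6.0093e-5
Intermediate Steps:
V(B, p) = -12*p (V(B, p) = (3*(-4))*p = -12*p)
q = 16641 (q = (-12*(-4)**2 + 63)**2 = (-12*16 + 63)**2 = (-192 + 63)**2 = (-129)**2 = 16641)
1/q = 1/16641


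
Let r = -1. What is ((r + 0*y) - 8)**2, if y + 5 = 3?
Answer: 81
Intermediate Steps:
y = -2 (y = -5 + 3 = -2)
((r + 0*y) - 8)**2 = ((-1 + 0*(-2)) - 8)**2 = ((-1 + 0) - 8)**2 = (-1 - 8)**2 = (-9)**2 = 81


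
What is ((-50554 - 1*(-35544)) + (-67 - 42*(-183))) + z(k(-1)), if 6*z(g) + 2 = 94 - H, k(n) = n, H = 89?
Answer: -14781/2 ≈ -7390.5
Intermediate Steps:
z(g) = ½ (z(g) = -⅓ + (94 - 1*89)/6 = -⅓ + (94 - 89)/6 = -⅓ + (⅙)*5 = -⅓ + ⅚ = ½)
((-50554 - 1*(-35544)) + (-67 - 42*(-183))) + z(k(-1)) = ((-50554 - 1*(-35544)) + (-67 - 42*(-183))) + ½ = ((-50554 + 35544) + (-67 + 7686)) + ½ = (-15010 + 7619) + ½ = -7391 + ½ = -14781/2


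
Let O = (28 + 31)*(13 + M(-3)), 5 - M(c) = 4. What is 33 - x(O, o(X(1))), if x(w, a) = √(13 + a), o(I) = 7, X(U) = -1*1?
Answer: 33 - 2*√5 ≈ 28.528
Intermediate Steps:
X(U) = -1
M(c) = 1 (M(c) = 5 - 1*4 = 5 - 4 = 1)
O = 826 (O = (28 + 31)*(13 + 1) = 59*14 = 826)
33 - x(O, o(X(1))) = 33 - √(13 + 7) = 33 - √20 = 33 - 2*√5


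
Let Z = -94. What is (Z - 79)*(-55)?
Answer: 9515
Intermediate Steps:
(Z - 79)*(-55) = (-94 - 79)*(-55) = -173*(-55) = 9515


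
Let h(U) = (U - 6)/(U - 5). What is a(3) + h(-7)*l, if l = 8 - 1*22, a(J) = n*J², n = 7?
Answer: 287/6 ≈ 47.833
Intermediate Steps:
a(J) = 7*J²
h(U) = (-6 + U)/(-5 + U)
l = -14 (l = 8 - 22 = -14)
a(3) + h(-7)*l = 7*3² + ((-6 - 7)/(-5 - 7))*(-14) = 7*9 + (-13/(-12))*(-14) = 63 - 1/12*(-13)*(-14) = 63 + (13/12)*(-14) = 63 - 91/6 = 287/6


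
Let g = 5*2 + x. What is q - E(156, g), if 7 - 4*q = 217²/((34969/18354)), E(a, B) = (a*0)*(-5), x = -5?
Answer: -864026723/139876 ≈ -6177.1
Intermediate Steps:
g = 5 (g = 5*2 - 5 = 10 - 5 = 5)
E(a, B) = 0 (E(a, B) = 0*(-5) = 0)
q = -864026723/139876 (q = 7/4 - 217²/(4*(34969/18354)) = 7/4 - 47089/(4*(34969*(1/18354))) = 7/4 - 47089/(4*34969/18354) = 7/4 - 47089*18354/(4*34969) = 7/4 - ¼*864271506/34969 = 7/4 - 432135753/69938 = -864026723/139876 ≈ -6177.1)
q - E(156, g) = -864026723/139876 - 1*0 = -864026723/139876 + 0 = -864026723/139876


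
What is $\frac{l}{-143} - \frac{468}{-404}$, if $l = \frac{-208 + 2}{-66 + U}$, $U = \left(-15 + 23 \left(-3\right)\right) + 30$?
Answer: $\frac{993457}{866580} \approx 1.1464$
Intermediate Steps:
$U = -54$ ($U = \left(-15 - 69\right) + 30 = -84 + 30 = -54$)
$l = \frac{103}{60}$ ($l = \frac{-208 + 2}{-66 - 54} = - \frac{206}{-120} = \left(-206\right) \left(- \frac{1}{120}\right) = \frac{103}{60} \approx 1.7167$)
$\frac{l}{-143} - \frac{468}{-404} = \frac{103}{60 \left(-143\right)} - \frac{468}{-404} = \frac{103}{60} \left(- \frac{1}{143}\right) - - \frac{117}{101} = - \frac{103}{8580} + \frac{117}{101} = \frac{993457}{866580}$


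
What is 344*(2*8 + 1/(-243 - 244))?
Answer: 2680104/487 ≈ 5503.3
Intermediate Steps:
344*(2*8 + 1/(-243 - 244)) = 344*(16 + 1/(-487)) = 344*(16 - 1/487) = 344*(7791/487) = 2680104/487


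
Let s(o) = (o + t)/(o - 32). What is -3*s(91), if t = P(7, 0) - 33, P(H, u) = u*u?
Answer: -174/59 ≈ -2.9492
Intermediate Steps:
P(H, u) = u**2
t = -33 (t = 0**2 - 33 = 0 - 33 = -33)
s(o) = (-33 + o)/(-32 + o) (s(o) = (o - 33)/(o - 32) = (-33 + o)/(-32 + o))
-3*s(91) = -3*(-33 + 91)/(-32 + 91) = -3*58/59 = -174/59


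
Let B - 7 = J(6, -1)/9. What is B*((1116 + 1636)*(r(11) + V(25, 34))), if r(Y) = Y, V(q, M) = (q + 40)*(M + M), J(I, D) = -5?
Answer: 235752832/3 ≈ 7.8584e+7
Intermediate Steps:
V(q, M) = 2*M*(40 + q) (V(q, M) = (40 + q)*(2*M) = 2*M*(40 + q))
B = 58/9 (B = 7 - 5/9 = 58/9 ≈ 6.4444)
B*((1116 + 1636)*(r(11) + V(25, 34))) = 58*((1116 + 1636)*(11 + 2*34*(40 + 25)))/9 = 58*(2752*(11 + 2*34*65))/9 = 58*(2752*(11 + 4420))/9 = 58*(2752*4431)/9 = (58/9)*12194112 = 235752832/3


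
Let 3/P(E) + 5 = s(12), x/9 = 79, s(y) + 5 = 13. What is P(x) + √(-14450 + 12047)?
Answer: 1 + 3*I*√267 ≈ 1.0 + 49.02*I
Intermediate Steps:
s(y) = 8 (s(y) = -5 + 13 = 8)
x = 711 (x = 9*79 = 711)
P(E) = 1 (P(E) = 3/(-5 + 8) = 3/3 = 3*(⅓) = 1)
P(x) + √(-14450 + 12047) = 1 + √(-14450 + 12047) = 1 + √(-2403) = 1 + 3*I*√267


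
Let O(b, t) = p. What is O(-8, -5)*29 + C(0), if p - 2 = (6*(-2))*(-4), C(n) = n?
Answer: 1450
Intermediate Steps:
p = 50 (p = 2 + (6*(-2))*(-4) = 2 - 12*(-4) = 2 + 48 = 50)
O(b, t) = 50
O(-8, -5)*29 + C(0) = 50*29 + 0 = 1450 + 0 = 1450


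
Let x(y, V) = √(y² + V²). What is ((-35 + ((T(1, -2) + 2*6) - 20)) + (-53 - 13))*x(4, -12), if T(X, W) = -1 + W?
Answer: -448*√10 ≈ -1416.7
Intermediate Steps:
x(y, V) = √(V² + y²)
((-35 + ((T(1, -2) + 2*6) - 20)) + (-53 - 13))*x(4, -12) = ((-35 + (((-1 - 2) + 2*6) - 20)) + (-53 - 13))*√((-12)² + 4²) = ((-35 + ((-3 + 12) - 20)) - 66)*√(144 + 16) = ((-35 + (9 - 20)) - 66)*√160 = ((-35 - 11) - 66)*(4*√10) = (-46 - 66)*(4*√10) = -448*√10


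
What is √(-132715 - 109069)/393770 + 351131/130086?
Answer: 31921/11826 + I*√60446/196885 ≈ 2.6992 + 0.0012487*I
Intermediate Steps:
√(-132715 - 109069)/393770 + 351131/130086 = √(-241784)*(1/393770) + 351131*(1/130086) = (2*I*√60446)*(1/393770) + 31921/11826 = I*√60446/196885 + 31921/11826 = 31921/11826 + I*√60446/196885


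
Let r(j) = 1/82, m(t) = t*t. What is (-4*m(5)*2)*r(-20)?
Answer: -100/41 ≈ -2.4390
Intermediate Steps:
m(t) = t²
r(j) = 1/82
(-4*m(5)*2)*r(-20) = (-4*5²*2)*(1/82) = (-4*25*2)*(1/82) = -100*2*(1/82) = -200*1/82 = -100/41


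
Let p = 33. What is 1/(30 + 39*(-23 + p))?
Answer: 1/420 ≈ 0.0023810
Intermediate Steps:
1/(30 + 39*(-23 + p)) = 1/(30 + 39*(-23 + 33)) = 1/(30 + 39*10) = 1/(30 + 390) = 1/420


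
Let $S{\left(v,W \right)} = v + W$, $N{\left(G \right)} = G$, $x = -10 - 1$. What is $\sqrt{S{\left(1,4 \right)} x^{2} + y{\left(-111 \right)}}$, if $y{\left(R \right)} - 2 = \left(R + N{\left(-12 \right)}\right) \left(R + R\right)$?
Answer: $\sqrt{27913} \approx 167.07$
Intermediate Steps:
$x = -11$
$y{\left(R \right)} = 2 + 2 R \left(-12 + R\right)$ ($y{\left(R \right)} = 2 + \left(R - 12\right) \left(R + R\right) = 2 + \left(-12 + R\right) 2 R = 2 + 2 R \left(-12 + R\right)$)
$S{\left(v,W \right)} = W + v$
$\sqrt{S{\left(1,4 \right)} x^{2} + y{\left(-111 \right)}} = \sqrt{\left(4 + 1\right) \left(-11\right)^{2} + \left(2 - -2664 + 2 \left(-111\right)^{2}\right)} = \sqrt{5 \cdot 121 + \left(2 + 2664 + 2 \cdot 12321\right)} = \sqrt{605 + \left(2 + 2664 + 24642\right)} = \sqrt{605 + 27308} = \sqrt{27913}$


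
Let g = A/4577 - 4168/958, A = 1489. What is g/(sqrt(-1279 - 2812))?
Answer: 8825237*I*sqrt(4091)/8969038853 ≈ 0.062935*I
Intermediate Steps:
g = -8825237/2192383 (g = 1489/4577 - 4168/958 = 1489*(1/4577) - 4168*1/958 = 1489/4577 - 2084/479 = -8825237/2192383 ≈ -4.0254)
g/(sqrt(-1279 - 2812)) = -8825237/(2192383*sqrt(-1279 - 2812)) = -8825237*(-I*sqrt(4091)/4091)/2192383 = -(-8825237)*I*sqrt(4091)/8969038853 = 8825237*I*sqrt(4091)/8969038853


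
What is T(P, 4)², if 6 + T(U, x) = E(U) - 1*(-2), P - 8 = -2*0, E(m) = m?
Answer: 16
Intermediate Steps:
P = 8 (P = 8 - 2*0 = 8 + 0 = 8)
T(U, x) = -4 + U (T(U, x) = -6 + (U - 1*(-2)) = -6 + (U + 2) = -6 + (2 + U) = -4 + U)
T(P, 4)² = (-4 + 8)² = 4² = 16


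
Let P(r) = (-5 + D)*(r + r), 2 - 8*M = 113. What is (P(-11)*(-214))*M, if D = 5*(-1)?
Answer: 653235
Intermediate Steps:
M = -111/8 (M = ¼ - ⅛*113 = ¼ - 113/8 = -111/8 ≈ -13.875)
D = -5
P(r) = -20*r (P(r) = (-5 - 5)*(r + r) = -20*r)
(P(-11)*(-214))*M = (-20*(-11)*(-214))*(-111/8) = (220*(-214))*(-111/8) = -47080*(-111/8) = 653235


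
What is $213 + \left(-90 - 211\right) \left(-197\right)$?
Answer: $59510$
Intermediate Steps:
$213 + \left(-90 - 211\right) \left(-197\right) = 213 - -59297 = 213 + 59297 = 59510$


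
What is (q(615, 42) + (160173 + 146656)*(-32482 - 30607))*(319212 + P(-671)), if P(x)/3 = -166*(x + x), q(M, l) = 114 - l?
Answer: -19116107536109352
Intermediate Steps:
P(x) = -996*x (P(x) = 3*(-166*(x + x)) = 3*(-332*x) = -996*x)
(q(615, 42) + (160173 + 146656)*(-32482 - 30607))*(319212 + P(-671)) = ((114 - 1*42) + (160173 + 146656)*(-32482 - 30607))*(319212 - 996*(-671)) = ((114 - 42) + 306829*(-63089))*(319212 + 668316) = (72 - 19357534781)*987528 = -19357534709*987528 = -19116107536109352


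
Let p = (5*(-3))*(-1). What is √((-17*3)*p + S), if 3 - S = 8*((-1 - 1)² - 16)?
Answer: 3*I*√74 ≈ 25.807*I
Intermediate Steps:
p = 15 (p = -15*(-1) = 15)
S = 99 (S = 3 - 8*((-1 - 1)² - 16) = 3 - 8*((-2)² - 16) = 3 - 8*(4 - 16) = 3 - 8*(-12) = 3 - 1*(-96) = 3 + 96 = 99)
√((-17*3)*p + S) = √(-17*3*15 + 99) = √(-51*15 + 99) = √(-765 + 99) = √(-666) = 3*I*√74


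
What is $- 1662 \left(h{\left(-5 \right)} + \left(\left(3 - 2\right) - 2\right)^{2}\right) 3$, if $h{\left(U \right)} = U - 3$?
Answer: $34902$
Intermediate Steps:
$h{\left(U \right)} = -3 + U$
$- 1662 \left(h{\left(-5 \right)} + \left(\left(3 - 2\right) - 2\right)^{2}\right) 3 = - 1662 \left(\left(-3 - 5\right) + \left(\left(3 - 2\right) - 2\right)^{2}\right) 3 = - 1662 \left(-8 + \left(\left(3 - 2\right) - 2\right)^{2}\right) 3 = - 1662 \left(-8 + \left(1 - 2\right)^{2}\right) 3 = - 1662 \left(-8 + \left(-1\right)^{2}\right) 3 = - 1662 \left(-8 + 1\right) 3 = - 1662 \left(\left(-7\right) 3\right) = \left(-1662\right) \left(-21\right) = 34902$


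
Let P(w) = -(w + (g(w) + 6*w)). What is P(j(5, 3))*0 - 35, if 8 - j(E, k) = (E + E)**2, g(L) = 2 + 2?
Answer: -35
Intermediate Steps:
g(L) = 4
j(E, k) = 8 - 4*E**2 (j(E, k) = 8 - (E + E)**2 = 8 - (2*E)**2 = 8 - 4*E**2)
P(w) = -4 - 7*w (P(w) = -(w + (4 + 6*w)) = -(4 + 7*w) = -4 - 7*w)
P(j(5, 3))*0 - 35 = (-4 - 7*(8 - 4*5**2))*0 - 35 = (-4 - 7*(8 - 4*25))*0 - 35 = (-4 - 7*(8 - 100))*0 - 35 = (-4 - 7*(-92))*0 - 35 = (-4 + 644)*0 - 35 = 640*0 - 35 = 0 - 35 = -35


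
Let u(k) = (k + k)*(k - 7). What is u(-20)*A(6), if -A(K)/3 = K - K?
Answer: 0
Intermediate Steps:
A(K) = 0 (A(K) = -3*(K - K) = -3*0 = 0)
u(k) = 2*k*(-7 + k) (u(k) = (2*k)*(-7 + k) = 2*k*(-7 + k))
u(-20)*A(6) = (2*(-20)*(-7 - 20))*0 = (2*(-20)*(-27))*0 = 1080*0 = 0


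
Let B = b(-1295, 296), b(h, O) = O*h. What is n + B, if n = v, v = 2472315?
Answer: 2088995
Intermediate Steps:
B = -383320 (B = 296*(-1295) = -383320)
n = 2472315
n + B = 2472315 - 383320 = 2088995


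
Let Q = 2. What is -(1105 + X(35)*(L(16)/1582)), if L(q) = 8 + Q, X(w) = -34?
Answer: -873885/791 ≈ -1104.8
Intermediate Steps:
L(q) = 10 (L(q) = 8 + 2 = 10)
-(1105 + X(35)*(L(16)/1582)) = -(1105 - 340/1582) = -(1105 - 34*5/791) = -(1105 - 170/791) = -1*873885/791 = -873885/791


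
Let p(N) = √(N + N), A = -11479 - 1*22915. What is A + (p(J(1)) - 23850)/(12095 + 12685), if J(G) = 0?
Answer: -28410239/826 ≈ -34395.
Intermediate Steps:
A = -34394 (A = -11479 - 22915 = -34394)
p(N) = √2*√N (p(N) = √(2*N) = √2*√N)
A + (p(J(1)) - 23850)/(12095 + 12685) = -34394 + (√2*√0 - 23850)/(12095 + 12685) = -34394 + (√2*0 - 23850)/24780 = -34394 + (0 - 23850)*(1/24780) = -34394 - 23850*1/24780 = -34394 - 795/826 = -28410239/826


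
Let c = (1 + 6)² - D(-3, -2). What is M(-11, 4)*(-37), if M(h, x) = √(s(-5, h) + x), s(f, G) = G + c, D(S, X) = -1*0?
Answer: -37*√42 ≈ -239.79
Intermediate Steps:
D(S, X) = 0
c = 49 (c = (1 + 6)² - 1*0 = 7² + 0 = 49 + 0 = 49)
s(f, G) = 49 + G (s(f, G) = G + 49 = 49 + G)
M(h, x) = √(49 + h + x) (M(h, x) = √((49 + h) + x) = √(49 + h + x))
M(-11, 4)*(-37) = √(49 - 11 + 4)*(-37) = √42*(-37) = -37*√42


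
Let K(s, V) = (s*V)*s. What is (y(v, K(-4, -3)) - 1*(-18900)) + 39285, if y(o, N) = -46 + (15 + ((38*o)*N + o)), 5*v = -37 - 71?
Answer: 487654/5 ≈ 97531.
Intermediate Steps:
K(s, V) = V*s**2 (K(s, V) = (V*s)*s = V*s**2)
v = -108/5 (v = (-37 - 71)/5 = (1/5)*(-108) = -108/5 ≈ -21.600)
y(o, N) = -31 + o + 38*N*o (y(o, N) = -46 + (15 + (38*N*o + o)) = -46 + (15 + (o + 38*N*o)) = -46 + (15 + o + 38*N*o) = -31 + o + 38*N*o)
(y(v, K(-4, -3)) - 1*(-18900)) + 39285 = ((-31 - 108/5 + 38*(-3*(-4)**2)*(-108/5)) - 1*(-18900)) + 39285 = ((-31 - 108/5 + 38*(-3*16)*(-108/5)) + 18900) + 39285 = ((-31 - 108/5 + 38*(-48)*(-108/5)) + 18900) + 39285 = ((-31 - 108/5 + 196992/5) + 18900) + 39285 = (196729/5 + 18900) + 39285 = 291229/5 + 39285 = 487654/5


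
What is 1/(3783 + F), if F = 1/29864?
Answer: 29864/112975513 ≈ 0.00026434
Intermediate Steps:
F = 1/29864 ≈ 3.3485e-5
1/(3783 + F) = 1/(3783 + 1/29864) = 1/(112975513/29864) = 29864/112975513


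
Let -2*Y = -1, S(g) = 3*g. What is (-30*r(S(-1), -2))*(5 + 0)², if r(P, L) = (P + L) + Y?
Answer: 3375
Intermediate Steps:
Y = ½ (Y = -½*(-1) = ½ ≈ 0.50000)
r(P, L) = ½ + L + P (r(P, L) = (P + L) + ½ = (L + P) + ½ = ½ + L + P)
(-30*r(S(-1), -2))*(5 + 0)² = (-30*(½ - 2 + 3*(-1)))*(5 + 0)² = -30*(½ - 2 - 3)*5² = -30*(-9/2)*25 = 135*25 = 3375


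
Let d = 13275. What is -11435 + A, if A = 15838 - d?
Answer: -8872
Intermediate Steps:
A = 2563 (A = 15838 - 1*13275 = 15838 - 13275 = 2563)
-11435 + A = -11435 + 2563 = -8872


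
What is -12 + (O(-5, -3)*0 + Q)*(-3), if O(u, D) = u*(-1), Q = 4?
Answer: -24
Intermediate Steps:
O(u, D) = -u
-12 + (O(-5, -3)*0 + Q)*(-3) = -12 + (-1*(-5)*0 + 4)*(-3) = -12 + (5*0 + 4)*(-3) = -12 + (0 + 4)*(-3) = -12 + 4*(-3) = -12 - 12 = -24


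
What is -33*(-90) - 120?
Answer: 2850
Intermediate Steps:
-33*(-90) - 120 = 2970 - 120 = 2850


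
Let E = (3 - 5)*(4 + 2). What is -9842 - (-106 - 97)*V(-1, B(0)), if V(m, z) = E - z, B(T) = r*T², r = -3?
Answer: -12278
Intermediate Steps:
B(T) = -3*T²
E = -12 (E = -2*6 = -12)
V(m, z) = -12 - z
-9842 - (-106 - 97)*V(-1, B(0)) = -9842 - (-106 - 97)*(-12 - (-3)*0²) = -9842 - (-203)*(-12 - (-3)*0) = -9842 - (-203)*(-12 - 1*0) = -9842 - (-203)*(-12 + 0) = -9842 - (-203)*(-12) = -9842 - 1*2436 = -9842 - 2436 = -12278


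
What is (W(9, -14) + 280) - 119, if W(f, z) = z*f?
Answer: 35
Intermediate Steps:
W(f, z) = f*z
(W(9, -14) + 280) - 119 = (9*(-14) + 280) - 119 = (-126 + 280) - 119 = 154 - 119 = 35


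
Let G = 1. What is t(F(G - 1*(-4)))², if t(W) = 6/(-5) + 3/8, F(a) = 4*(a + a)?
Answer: 1089/1600 ≈ 0.68062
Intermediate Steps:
F(a) = 8*a (F(a) = 4*(2*a) = 8*a)
t(W) = -33/40 (t(W) = 6*(-⅕) + 3*(⅛) = -6/5 + 3/8 = -33/40)
t(F(G - 1*(-4)))² = (-33/40)² = 1089/1600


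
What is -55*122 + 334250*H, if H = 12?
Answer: 4004290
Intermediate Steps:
-55*122 + 334250*H = -55*122 + 334250*12 = -6710 + 4011000 = 4004290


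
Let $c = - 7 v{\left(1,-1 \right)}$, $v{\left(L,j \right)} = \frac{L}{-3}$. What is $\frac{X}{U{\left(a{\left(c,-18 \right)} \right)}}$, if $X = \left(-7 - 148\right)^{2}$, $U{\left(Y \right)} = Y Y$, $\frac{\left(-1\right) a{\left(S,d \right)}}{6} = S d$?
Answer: $\frac{24025}{63504} \approx 0.37832$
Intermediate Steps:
$v{\left(L,j \right)} = - \frac{L}{3}$ ($v{\left(L,j \right)} = L \left(- \frac{1}{3}\right) = - \frac{L}{3}$)
$c = \frac{7}{3}$ ($c = - 7 \left(\left(- \frac{1}{3}\right) 1\right) = \left(-7\right) \left(- \frac{1}{3}\right) = \frac{7}{3} \approx 2.3333$)
$a{\left(S,d \right)} = - 6 S d$
$U{\left(Y \right)} = Y^{2}$
$X = 24025$ ($X = \left(-155\right)^{2} = 24025$)
$\frac{X}{U{\left(a{\left(c,-18 \right)} \right)}} = \frac{24025}{\left(\left(-6\right) \frac{7}{3} \left(-18\right)\right)^{2}} = \frac{24025}{252^{2}} = \frac{24025}{63504}$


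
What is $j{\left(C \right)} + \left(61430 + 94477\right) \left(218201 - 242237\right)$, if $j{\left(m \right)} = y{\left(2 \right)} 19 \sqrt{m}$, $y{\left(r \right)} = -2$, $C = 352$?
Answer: $-3747380652 - 152 \sqrt{22} \approx -3.7474 \cdot 10^{9}$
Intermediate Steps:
$j{\left(m \right)} = - 38 \sqrt{m}$ ($j{\left(m \right)} = \left(-2\right) 19 \sqrt{m} = - 38 \sqrt{m}$)
$j{\left(C \right)} + \left(61430 + 94477\right) \left(218201 - 242237\right) = - 38 \sqrt{352} + \left(61430 + 94477\right) \left(218201 - 242237\right) = - 38 \cdot 4 \sqrt{22} + 155907 \left(-24036\right) = - 152 \sqrt{22} - 3747380652 = -3747380652 - 152 \sqrt{22}$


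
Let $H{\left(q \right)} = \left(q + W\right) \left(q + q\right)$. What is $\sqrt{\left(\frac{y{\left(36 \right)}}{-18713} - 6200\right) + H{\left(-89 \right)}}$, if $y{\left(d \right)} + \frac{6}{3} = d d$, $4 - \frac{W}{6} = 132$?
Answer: $\frac{2 \sqrt{12811721670763}}{18713} \approx 382.55$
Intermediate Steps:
$W = -768$ ($W = 24 - 792 = -768$)
$H{\left(q \right)} = 2 q \left(-768 + q\right)$ ($H{\left(q \right)} = \left(q - 768\right) \left(q + q\right) = \left(-768 + q\right) 2 q = 2 q \left(-768 + q\right)$)
$y{\left(d \right)} = -2 + d^{2}$ ($y{\left(d \right)} = -2 + d d = -2 + d^{2}$)
$\sqrt{\left(\frac{y{\left(36 \right)}}{-18713} - 6200\right) + H{\left(-89 \right)}} = \sqrt{\left(\frac{-2 + 36^{2}}{-18713} - 6200\right) + 2 \left(-89\right) \left(-768 - 89\right)} = \sqrt{\left(\left(-2 + 1296\right) \left(- \frac{1}{18713}\right) - 6200\right) + 2 \left(-89\right) \left(-857\right)} = \sqrt{\left(1294 \left(- \frac{1}{18713}\right) - 6200\right) + 152546} = \sqrt{\left(- \frac{1294}{18713} - 6200\right) + 152546} = \sqrt{- \frac{116021894}{18713} + 152546} = \sqrt{\frac{2738571404}{18713}} = \frac{2 \sqrt{12811721670763}}{18713}$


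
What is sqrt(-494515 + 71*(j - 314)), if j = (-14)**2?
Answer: 3*I*sqrt(55877) ≈ 709.15*I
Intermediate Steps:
j = 196
sqrt(-494515 + 71*(j - 314)) = sqrt(-494515 + 71*(196 - 314)) = sqrt(-494515 + 71*(-118)) = sqrt(-494515 - 8378) = sqrt(-502893) = 3*I*sqrt(55877)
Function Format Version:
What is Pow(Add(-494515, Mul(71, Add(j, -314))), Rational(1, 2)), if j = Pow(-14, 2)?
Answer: Mul(3, I, Pow(55877, Rational(1, 2))) ≈ Mul(709.15, I)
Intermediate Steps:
j = 196
Pow(Add(-494515, Mul(71, Add(j, -314))), Rational(1, 2)) = Pow(Add(-494515, Mul(71, Add(196, -314))), Rational(1, 2)) = Pow(Add(-494515, Mul(71, -118)), Rational(1, 2)) = Pow(Add(-494515, -8378), Rational(1, 2)) = Pow(-502893, Rational(1, 2)) = Mul(3, I, Pow(55877, Rational(1, 2)))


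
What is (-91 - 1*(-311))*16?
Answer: 3520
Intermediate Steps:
(-91 - 1*(-311))*16 = (-91 + 311)*16 = 220*16 = 3520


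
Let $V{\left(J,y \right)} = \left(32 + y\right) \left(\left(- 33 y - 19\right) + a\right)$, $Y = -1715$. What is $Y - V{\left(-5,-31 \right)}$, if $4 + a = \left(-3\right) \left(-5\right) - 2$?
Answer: $-2728$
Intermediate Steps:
$a = 9$ ($a = -4 - -13 = -4 + \left(15 - 2\right) = -4 + 13 = 9$)
$V{\left(J,y \right)} = \left(-10 - 33 y\right) \left(32 + y\right)$ ($V{\left(J,y \right)} = \left(32 + y\right) \left(\left(- 33 y - 19\right) + 9\right) = \left(32 + y\right) \left(\left(-19 - 33 y\right) + 9\right) = \left(32 + y\right) \left(-10 - 33 y\right) = \left(-10 - 33 y\right) \left(32 + y\right)$)
$Y - V{\left(-5,-31 \right)} = -1715 - \left(-320 - -33046 - 33 \left(-31\right)^{2}\right) = -1715 - \left(-320 + 33046 - 31713\right) = -1715 - 1013 = -2728$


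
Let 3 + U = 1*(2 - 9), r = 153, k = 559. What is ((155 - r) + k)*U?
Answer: -5610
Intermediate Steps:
U = -10 (U = -3 + 1*(2 - 9) = -3 + 1*(-7) = -3 - 7 = -10)
((155 - r) + k)*U = ((155 - 1*153) + 559)*(-10) = ((155 - 153) + 559)*(-10) = (2 + 559)*(-10) = 561*(-10) = -5610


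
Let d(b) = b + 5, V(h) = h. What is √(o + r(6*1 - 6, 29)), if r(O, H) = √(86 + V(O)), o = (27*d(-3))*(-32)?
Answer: √(-1728 + √86) ≈ 41.458*I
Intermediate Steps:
d(b) = 5 + b
o = -1728 (o = (27*(5 - 3))*(-32) = (27*2)*(-32) = 54*(-32) = -1728)
r(O, H) = √(86 + O)
√(o + r(6*1 - 6, 29)) = √(-1728 + √(86 + (6*1 - 6))) = √(-1728 + √(86 + (6 - 6))) = √(-1728 + √(86 + 0)) = √(-1728 + √86)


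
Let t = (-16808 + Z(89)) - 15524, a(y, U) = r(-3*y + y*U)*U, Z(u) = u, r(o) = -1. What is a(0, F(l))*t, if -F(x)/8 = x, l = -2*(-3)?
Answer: -1547664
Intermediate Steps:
l = 6
F(x) = -8*x
a(y, U) = -U
t = -32243 (t = (-16808 + 89) - 15524 = -16719 - 15524 = -32243)
a(0, F(l))*t = -(-8)*6*(-32243) = -1*(-48)*(-32243) = 48*(-32243) = -1547664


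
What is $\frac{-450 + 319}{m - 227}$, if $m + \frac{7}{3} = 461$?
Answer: $- \frac{393}{695} \approx -0.56547$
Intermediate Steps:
$m = \frac{1376}{3}$ ($m = - \frac{7}{3} + 461 = \frac{1376}{3} \approx 458.67$)
$\frac{-450 + 319}{m - 227} = \frac{-450 + 319}{\frac{1376}{3} - 227} = - \frac{131}{\frac{695}{3}} = \left(-131\right) \frac{3}{695} = - \frac{393}{695}$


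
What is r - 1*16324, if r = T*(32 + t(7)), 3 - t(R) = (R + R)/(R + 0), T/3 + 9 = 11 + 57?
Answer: -10483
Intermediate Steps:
T = 177 (T = -27 + 3*(11 + 57) = -27 + 3*68 = -27 + 204 = 177)
t(R) = 1 (t(R) = 3 - (R + R)/(R + 0) = 3 - 2*R/R = 3 - 1*2 = 3 - 2 = 1)
r = 5841 (r = 177*(32 + 1) = 177*33 = 5841)
r - 1*16324 = 5841 - 1*16324 = 5841 - 16324 = -10483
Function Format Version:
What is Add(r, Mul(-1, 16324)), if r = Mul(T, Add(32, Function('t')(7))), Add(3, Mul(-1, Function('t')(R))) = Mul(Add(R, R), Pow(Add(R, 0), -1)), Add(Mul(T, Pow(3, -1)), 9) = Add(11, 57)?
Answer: -10483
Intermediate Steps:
T = 177 (T = Add(-27, Mul(3, Add(11, 57))) = Add(-27, Mul(3, 68)) = Add(-27, 204) = 177)
Function('t')(R) = 1 (Function('t')(R) = Add(3, Mul(-1, Mul(Add(R, R), Pow(Add(R, 0), -1)))) = Add(3, Mul(-1, Mul(Mul(2, R), Pow(R, -1)))) = Add(3, Mul(-1, 2)) = Add(3, -2) = 1)
r = 5841 (r = Mul(177, Add(32, 1)) = Mul(177, 33) = 5841)
Add(r, Mul(-1, 16324)) = Add(5841, Mul(-1, 16324)) = Add(5841, -16324) = -10483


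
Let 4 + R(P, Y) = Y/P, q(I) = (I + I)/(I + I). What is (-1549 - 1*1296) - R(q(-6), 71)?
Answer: -2912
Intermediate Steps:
q(I) = 1 (q(I) = (2*I)/((2*I)) = (2*I)*(1/(2*I)) = 1)
R(P, Y) = -4 + Y/P
(-1549 - 1*1296) - R(q(-6), 71) = (-1549 - 1*1296) - (-4 + 71/1) = (-1549 - 1296) - (-4 + 71*1) = -2845 - (-4 + 71) = -2845 - 1*67 = -2845 - 67 = -2912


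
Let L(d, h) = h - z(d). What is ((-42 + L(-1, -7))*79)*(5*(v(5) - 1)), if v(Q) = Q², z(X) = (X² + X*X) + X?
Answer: -474000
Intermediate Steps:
z(X) = X + 2*X² (z(X) = (X² + X²) + X = 2*X² + X = X + 2*X²)
L(d, h) = h - d*(1 + 2*d)
((-42 + L(-1, -7))*79)*(5*(v(5) - 1)) = ((-42 + (-7 - 1*(-1)*(1 + 2*(-1))))*79)*(5*(5² - 1)) = ((-42 + (-7 - 1*(-1)*(1 - 2)))*79)*(5*(25 - 1)) = ((-42 + (-7 - 1*(-1)*(-1)))*79)*(5*24) = ((-42 + (-7 - 1))*79)*120 = ((-42 - 8)*79)*120 = -50*79*120 = -3950*120 = -474000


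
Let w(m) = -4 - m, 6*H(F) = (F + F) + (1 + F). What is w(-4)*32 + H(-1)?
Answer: -1/3 ≈ -0.33333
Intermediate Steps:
H(F) = 1/6 + F/2 (H(F) = ((F + F) + (1 + F))/6 = (2*F + (1 + F))/6 = (1 + 3*F)/6 = 1/6 + F/2)
w(-4)*32 + H(-1) = (-4 - 1*(-4))*32 + (1/6 + (1/2)*(-1)) = (-4 + 4)*32 + (1/6 - 1/2) = 0*32 - 1/3 = 0 - 1/3 = -1/3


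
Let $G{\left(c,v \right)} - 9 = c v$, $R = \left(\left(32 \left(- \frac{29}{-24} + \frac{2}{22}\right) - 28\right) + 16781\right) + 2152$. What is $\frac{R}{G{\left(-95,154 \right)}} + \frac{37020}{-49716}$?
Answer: $- \frac{1359615932}{666322833} \approx -2.0405$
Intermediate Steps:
$R = \frac{625237}{33}$ ($R = \left(\left(32 \left(\left(-29\right) \left(- \frac{1}{24}\right) + 2 \cdot \frac{1}{22}\right) - 28\right) + 16781\right) + 2152 = \left(\left(32 \left(\frac{29}{24} + \frac{1}{11}\right) - 28\right) + 16781\right) + 2152 = \left(\left(32 \cdot \frac{343}{264} - 28\right) + 16781\right) + 2152 = \left(\left(\frac{1372}{33} - 28\right) + 16781\right) + 2152 = \left(\frac{448}{33} + 16781\right) + 2152 = \frac{554221}{33} + 2152 = \frac{625237}{33} \approx 18947.0$)
$G{\left(c,v \right)} = 9 + c v$
$\frac{R}{G{\left(-95,154 \right)}} + \frac{37020}{-49716} = \frac{625237}{33 \left(9 - 14630\right)} + \frac{37020}{-49716} = \frac{625237}{33 \left(9 - 14630\right)} + 37020 \left(- \frac{1}{49716}\right) = \frac{625237}{33 \left(-14621\right)} - \frac{3085}{4143} = \frac{625237}{33} \left(- \frac{1}{14621}\right) - \frac{3085}{4143} = - \frac{625237}{482493} - \frac{3085}{4143} = - \frac{1359615932}{666322833}$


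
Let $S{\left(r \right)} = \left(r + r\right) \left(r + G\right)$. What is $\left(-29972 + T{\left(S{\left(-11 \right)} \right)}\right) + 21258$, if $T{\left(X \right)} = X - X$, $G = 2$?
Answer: $-8714$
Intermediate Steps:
$S{\left(r \right)} = 2 r \left(2 + r\right)$ ($S{\left(r \right)} = \left(r + r\right) \left(r + 2\right) = 2 r \left(2 + r\right)$)
$T{\left(X \right)} = 0$
$\left(-29972 + T{\left(S{\left(-11 \right)} \right)}\right) + 21258 = \left(-29972 + 0\right) + 21258 = -29972 + 21258 = -8714$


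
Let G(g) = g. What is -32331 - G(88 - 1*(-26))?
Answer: -32445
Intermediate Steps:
-32331 - G(88 - 1*(-26)) = -32331 - (88 - 1*(-26)) = -32331 - (88 + 26) = -32331 - 1*114 = -32331 - 114 = -32445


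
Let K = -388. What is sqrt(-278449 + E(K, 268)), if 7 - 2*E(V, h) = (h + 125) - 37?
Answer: I*sqrt(1114494)/2 ≈ 527.85*I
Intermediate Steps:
E(V, h) = -81/2 - h/2 (E(V, h) = 7/2 - ((h + 125) - 37)/2 = 7/2 - ((125 + h) - 37)/2 = 7/2 - (88 + h)/2 = 7/2 + (-44 - h/2) = -81/2 - h/2)
sqrt(-278449 + E(K, 268)) = sqrt(-278449 + (-81/2 - 1/2*268)) = sqrt(-278449 + (-81/2 - 134)) = sqrt(-278449 - 349/2) = sqrt(-557247/2) = I*sqrt(1114494)/2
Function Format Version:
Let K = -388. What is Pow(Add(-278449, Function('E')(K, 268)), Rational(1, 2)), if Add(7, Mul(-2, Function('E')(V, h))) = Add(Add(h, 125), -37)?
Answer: Mul(Rational(1, 2), I, Pow(1114494, Rational(1, 2))) ≈ Mul(527.85, I)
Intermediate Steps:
Function('E')(V, h) = Add(Rational(-81, 2), Mul(Rational(-1, 2), h)) (Function('E')(V, h) = Add(Rational(7, 2), Mul(Rational(-1, 2), Add(Add(h, 125), -37))) = Add(Rational(7, 2), Mul(Rational(-1, 2), Add(Add(125, h), -37))) = Add(Rational(7, 2), Mul(Rational(-1, 2), Add(88, h))) = Add(Rational(7, 2), Add(-44, Mul(Rational(-1, 2), h))) = Add(Rational(-81, 2), Mul(Rational(-1, 2), h)))
Pow(Add(-278449, Function('E')(K, 268)), Rational(1, 2)) = Pow(Add(-278449, Add(Rational(-81, 2), Mul(Rational(-1, 2), 268))), Rational(1, 2)) = Pow(Add(-278449, Add(Rational(-81, 2), -134)), Rational(1, 2)) = Pow(Add(-278449, Rational(-349, 2)), Rational(1, 2)) = Pow(Rational(-557247, 2), Rational(1, 2)) = Mul(Rational(1, 2), I, Pow(1114494, Rational(1, 2)))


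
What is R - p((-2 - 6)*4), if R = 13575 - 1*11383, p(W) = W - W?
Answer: 2192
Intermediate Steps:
p(W) = 0
R = 2192 (R = 13575 - 11383 = 2192)
R - p((-2 - 6)*4) = 2192 - 1*0 = 2192 + 0 = 2192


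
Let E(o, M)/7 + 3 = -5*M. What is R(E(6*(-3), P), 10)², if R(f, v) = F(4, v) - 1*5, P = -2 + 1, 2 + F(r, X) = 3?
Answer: 16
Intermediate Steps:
F(r, X) = 1 (F(r, X) = -2 + 3 = 1)
P = -1
E(o, M) = -21 - 35*M (E(o, M) = -21 + 7*(-5*M) = -21 - 35*M)
R(f, v) = -4 (R(f, v) = 1 - 1*5 = 1 - 5 = -4)
R(E(6*(-3), P), 10)² = (-4)² = 16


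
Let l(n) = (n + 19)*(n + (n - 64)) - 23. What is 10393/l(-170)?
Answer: 10393/60981 ≈ 0.17043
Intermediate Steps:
l(n) = -23 + (-64 + 2*n)*(19 + n) (l(n) = (19 + n)*(n + (-64 + n)) - 23 = (19 + n)*(-64 + 2*n) - 23 = (-64 + 2*n)*(19 + n) - 23 = -23 + (-64 + 2*n)*(19 + n))
10393/l(-170) = 10393/(-1239 - 26*(-170) + 2*(-170)**2) = 10393/(-1239 + 4420 + 2*28900) = 10393/(-1239 + 4420 + 57800) = 10393/60981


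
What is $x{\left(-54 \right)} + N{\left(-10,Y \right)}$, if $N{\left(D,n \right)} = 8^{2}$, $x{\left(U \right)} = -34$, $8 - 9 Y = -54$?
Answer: $30$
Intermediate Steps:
$Y = \frac{62}{9}$ ($Y = \frac{8}{9} - -6 = \frac{8}{9} + 6 = \frac{62}{9} \approx 6.8889$)
$N{\left(D,n \right)} = 64$
$x{\left(-54 \right)} + N{\left(-10,Y \right)} = -34 + 64 = 30$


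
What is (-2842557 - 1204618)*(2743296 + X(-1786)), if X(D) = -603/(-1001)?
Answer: -1010336729839575/91 ≈ -1.1103e+13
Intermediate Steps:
X(D) = 603/1001 (X(D) = -603*(-1/1001) = 603/1001)
(-2842557 - 1204618)*(2743296 + X(-1786)) = (-2842557 - 1204618)*(2743296 + 603/1001) = -4047175*2746039899/1001 = -1010336729839575/91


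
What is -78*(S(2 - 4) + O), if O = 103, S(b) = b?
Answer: -7878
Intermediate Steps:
-78*(S(2 - 4) + O) = -78*((2 - 4) + 103) = -78*(-2 + 103) = -78*101 = -7878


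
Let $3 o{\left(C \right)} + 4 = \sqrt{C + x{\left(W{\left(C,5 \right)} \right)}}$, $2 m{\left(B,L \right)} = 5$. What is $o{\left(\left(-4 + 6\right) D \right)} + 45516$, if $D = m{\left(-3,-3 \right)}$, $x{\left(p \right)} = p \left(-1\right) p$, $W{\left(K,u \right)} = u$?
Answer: $\frac{136544}{3} + \frac{2 i \sqrt{5}}{3} \approx 45515.0 + 1.4907 i$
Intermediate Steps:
$m{\left(B,L \right)} = \frac{5}{2}$ ($m{\left(B,L \right)} = \frac{1}{2} \cdot 5 = \frac{5}{2}$)
$x{\left(p \right)} = - p^{2}$ ($x{\left(p \right)} = - p p = - p^{2}$)
$D = \frac{5}{2} \approx 2.5$
$o{\left(C \right)} = - \frac{4}{3} + \frac{\sqrt{-25 + C}}{3}$ ($o{\left(C \right)} = - \frac{4}{3} + \frac{\sqrt{C - 5^{2}}}{3} = - \frac{4}{3} + \frac{\sqrt{C - 25}}{3} = - \frac{4}{3} + \frac{\sqrt{-25 + C}}{3}$)
$o{\left(\left(-4 + 6\right) D \right)} + 45516 = \left(- \frac{4}{3} + \frac{\sqrt{-25 + \left(-4 + 6\right) \frac{5}{2}}}{3}\right) + 45516 = \left(- \frac{4}{3} + \frac{\sqrt{-25 + 2 \cdot \frac{5}{2}}}{3}\right) + 45516 = \left(- \frac{4}{3} + \frac{\sqrt{-25 + 5}}{3}\right) + 45516 = \left(- \frac{4}{3} + \frac{\sqrt{-20}}{3}\right) + 45516 = \left(- \frac{4}{3} + \frac{2 i \sqrt{5}}{3}\right) + 45516 = \frac{136544}{3} + \frac{2 i \sqrt{5}}{3}$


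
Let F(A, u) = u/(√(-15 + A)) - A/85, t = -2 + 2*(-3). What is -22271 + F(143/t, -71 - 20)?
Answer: -15144137/680 + 182*I*√526/263 ≈ -22271.0 + 15.871*I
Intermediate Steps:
t = -8 (t = -2 - 6 = -8)
F(A, u) = -A/85 + u/√(-15 + A) (F(A, u) = u/√(-15 + A) - A*(1/85) = u/√(-15 + A) - A/85 = -A/85 + u/√(-15 + A))
-22271 + F(143/t, -71 - 20) = -22271 + (-143/(85*(-8)) + (-71 - 20)/√(-15 + 143/(-8))) = -22271 + (-143*(-1)/(85*8) - 91/√(-15 + 143*(-⅛))) = -22271 + (-1/85*(-143/8) - 91/√(-15 - 143/8)) = -22271 + (143/680 - (-182)*I*√526/263) = -22271 + (143/680 + 182*I*√526/263) = -15144137/680 + 182*I*√526/263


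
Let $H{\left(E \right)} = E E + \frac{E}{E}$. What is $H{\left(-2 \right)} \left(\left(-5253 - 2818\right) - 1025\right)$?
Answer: $-45480$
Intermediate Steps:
$H{\left(E \right)} = 1 + E^{2}$ ($H{\left(E \right)} = E^{2} + 1 = 1 + E^{2}$)
$H{\left(-2 \right)} \left(\left(-5253 - 2818\right) - 1025\right) = \left(1 + \left(-2\right)^{2}\right) \left(\left(-5253 - 2818\right) - 1025\right) = \left(1 + 4\right) \left(-8071 - 1025\right) = 5 \left(-9096\right) = -45480$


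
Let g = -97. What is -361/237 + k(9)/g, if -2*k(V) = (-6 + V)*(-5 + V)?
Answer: -33595/22989 ≈ -1.4614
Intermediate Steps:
k(V) = -(-6 + V)*(-5 + V)/2
-361/237 + k(9)/g = -361/237 + (-15 - 1/2*9**2 + (11/2)*9)/(-97) = -361*1/237 + (-15 - 1/2*81 + 99/2)*(-1/97) = -361/237 + (-15 - 81/2 + 99/2)*(-1/97) = -361/237 - 6*(-1/97) = -361/237 + 6/97 = -33595/22989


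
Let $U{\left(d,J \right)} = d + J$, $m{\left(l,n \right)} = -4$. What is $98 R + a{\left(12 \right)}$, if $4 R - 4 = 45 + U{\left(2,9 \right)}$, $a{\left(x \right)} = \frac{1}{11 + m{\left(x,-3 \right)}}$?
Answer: $\frac{10291}{7} \approx 1470.1$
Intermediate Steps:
$U{\left(d,J \right)} = J + d$
$a{\left(x \right)} = \frac{1}{7}$ ($a{\left(x \right)} = \frac{1}{11 - 4} = \frac{1}{7}$)
$R = 15$ ($R = 1 + \frac{45 + \left(9 + 2\right)}{4} = 1 + \frac{45 + 11}{4} = 1 + \frac{1}{4} \cdot 56 = 1 + 14 = 15$)
$98 R + a{\left(12 \right)} = 98 \cdot 15 + \frac{1}{7} = 1470 + \frac{1}{7} = \frac{10291}{7}$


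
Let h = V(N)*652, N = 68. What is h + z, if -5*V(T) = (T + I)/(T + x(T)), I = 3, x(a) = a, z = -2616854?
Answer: -444876753/170 ≈ -2.6169e+6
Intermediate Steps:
V(T) = -(3 + T)/(10*T) (V(T) = -(T + 3)/(5*(T + T)) = -(3 + T)/(5*(2*T)) = -(3 + T)*1/(2*T)/5 = -(3 + T)/(10*T))
h = -11573/170 (h = ((⅒)*(-3 - 1*68)/68)*652 = ((⅒)*(1/68)*(-3 - 68))*652 = ((⅒)*(1/68)*(-71))*652 = -71/680*652 = -11573/170 ≈ -68.076)
h + z = -11573/170 - 2616854 = -444876753/170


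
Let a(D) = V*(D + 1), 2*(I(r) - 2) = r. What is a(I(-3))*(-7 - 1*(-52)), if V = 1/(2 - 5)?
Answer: -45/2 ≈ -22.500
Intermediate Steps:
V = -1/3 (V = 1/(-3) = -1/3 ≈ -0.33333)
I(r) = 2 + r/2
a(D) = -1/3 - D/3 (a(D) = -(D + 1)/3 = -(1 + D)/3 = -1/3 - D/3)
a(I(-3))*(-7 - 1*(-52)) = (-1/3 - (2 + (1/2)*(-3))/3)*(-7 - 1*(-52)) = (-1/3 - (2 - 3/2)/3)*(-7 + 52) = (-1/3 - 1/3*1/2)*45 = (-1/3 - 1/6)*45 = -1/2*45 = -45/2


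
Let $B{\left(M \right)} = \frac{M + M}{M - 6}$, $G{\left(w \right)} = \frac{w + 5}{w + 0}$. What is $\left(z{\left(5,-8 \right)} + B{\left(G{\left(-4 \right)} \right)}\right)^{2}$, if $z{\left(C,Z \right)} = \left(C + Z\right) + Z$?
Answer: $\frac{74529}{625} \approx 119.25$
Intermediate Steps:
$z{\left(C,Z \right)} = C + 2 Z$
$G{\left(w \right)} = \frac{5 + w}{w}$
$B{\left(M \right)} = \frac{2 M}{-6 + M}$
$\left(z{\left(5,-8 \right)} + B{\left(G{\left(-4 \right)} \right)}\right)^{2} = \left(\left(5 + 2 \left(-8\right)\right) + \frac{2 \frac{5 - 4}{-4}}{-6 + \frac{5 - 4}{-4}}\right)^{2} = \left(\left(5 - 16\right) + \frac{2 \left(\left(- \frac{1}{4}\right) 1\right)}{-6 - \frac{1}{4}}\right)^{2} = \left(-11 + 2 \left(- \frac{1}{4}\right) \frac{1}{-6 - \frac{1}{4}}\right)^{2} = \left(-11 + 2 \left(- \frac{1}{4}\right) \frac{1}{- \frac{25}{4}}\right)^{2} = \left(-11 + 2 \left(- \frac{1}{4}\right) \left(- \frac{4}{25}\right)\right)^{2} = \left(-11 + \frac{2}{25}\right)^{2} = \left(- \frac{273}{25}\right)^{2} = \frac{74529}{625}$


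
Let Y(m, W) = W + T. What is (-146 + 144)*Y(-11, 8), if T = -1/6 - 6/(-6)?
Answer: -53/3 ≈ -17.667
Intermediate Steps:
T = ⅚ (T = -1*⅙ - 6*(-⅙) = -⅙ + 1 = ⅚ ≈ 0.83333)
Y(m, W) = ⅚ + W (Y(m, W) = W + ⅚ = ⅚ + W)
(-146 + 144)*Y(-11, 8) = (-146 + 144)*(⅚ + 8) = -2*53/6 = -53/3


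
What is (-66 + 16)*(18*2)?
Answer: -1800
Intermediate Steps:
(-66 + 16)*(18*2) = -50*36 = -1800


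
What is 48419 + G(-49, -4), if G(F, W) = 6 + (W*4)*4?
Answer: 48361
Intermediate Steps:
G(F, W) = 6 + 16*W (G(F, W) = 6 + (4*W)*4 = 6 + 16*W)
48419 + G(-49, -4) = 48419 + (6 + 16*(-4)) = 48419 + (6 - 64) = 48419 - 58 = 48361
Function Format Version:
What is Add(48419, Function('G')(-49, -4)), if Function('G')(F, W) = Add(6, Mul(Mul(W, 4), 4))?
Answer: 48361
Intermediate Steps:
Function('G')(F, W) = Add(6, Mul(16, W)) (Function('G')(F, W) = Add(6, Mul(Mul(4, W), 4)) = Add(6, Mul(16, W)))
Add(48419, Function('G')(-49, -4)) = Add(48419, Add(6, Mul(16, -4))) = Add(48419, Add(6, -64)) = Add(48419, -58) = 48361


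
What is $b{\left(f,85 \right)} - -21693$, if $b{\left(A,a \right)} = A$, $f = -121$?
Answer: $21572$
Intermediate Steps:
$b{\left(f,85 \right)} - -21693 = -121 - -21693 = -121 + 21693 = 21572$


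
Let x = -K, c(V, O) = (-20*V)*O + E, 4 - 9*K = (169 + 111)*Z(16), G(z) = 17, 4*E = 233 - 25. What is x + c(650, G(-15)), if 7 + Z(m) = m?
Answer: -1986016/9 ≈ -2.2067e+5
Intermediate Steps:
Z(m) = -7 + m
E = 52 (E = (233 - 25)/4 = (1/4)*208 = 52)
K = -2516/9 (K = 4/9 - (169 + 111)*(-7 + 16)/9 = 4/9 - 280*9/9 = 4/9 - 1/9*2520 = 4/9 - 280 = -2516/9 ≈ -279.56)
c(V, O) = 52 - 20*O*V (c(V, O) = (-20*V)*O + 52 = -20*O*V + 52 = 52 - 20*O*V)
x = 2516/9 (x = -1*(-2516/9) = 2516/9 ≈ 279.56)
x + c(650, G(-15)) = 2516/9 + (52 - 20*17*650) = 2516/9 + (52 - 221000) = 2516/9 - 220948 = -1986016/9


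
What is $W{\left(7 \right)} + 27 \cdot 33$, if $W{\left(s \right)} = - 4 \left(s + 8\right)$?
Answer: $831$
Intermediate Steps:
$W{\left(s \right)} = -32 - 4 s$ ($W{\left(s \right)} = - 4 \left(8 + s\right) = -32 - 4 s$)
$W{\left(7 \right)} + 27 \cdot 33 = \left(-32 - 28\right) + 27 \cdot 33 = \left(-32 - 28\right) + 891 = -60 + 891 = 831$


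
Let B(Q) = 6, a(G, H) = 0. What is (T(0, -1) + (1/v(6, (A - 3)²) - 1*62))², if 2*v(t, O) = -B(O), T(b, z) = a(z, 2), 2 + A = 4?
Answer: 34969/9 ≈ 3885.4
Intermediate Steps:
A = 2 (A = -2 + 4 = 2)
T(b, z) = 0
v(t, O) = -3 (v(t, O) = (-1*6)/2 = (½)*(-6) = -3)
(T(0, -1) + (1/v(6, (A - 3)²) - 1*62))² = (0 + (1/(-3) - 1*62))² = (0 + (-⅓ - 62))² = (0 - 187/3)² = (-187/3)² = 34969/9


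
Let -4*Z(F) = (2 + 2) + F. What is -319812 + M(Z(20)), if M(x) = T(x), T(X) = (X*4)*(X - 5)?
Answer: -319548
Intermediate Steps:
Z(F) = -1 - F/4 (Z(F) = -((2 + 2) + F)/4 = -(4 + F)/4 = -1 - F/4)
T(X) = 4*X*(-5 + X) (T(X) = (4*X)*(-5 + X) = 4*X*(-5 + X))
M(x) = 4*x*(-5 + x)
-319812 + M(Z(20)) = -319812 + 4*(-1 - 1/4*20)*(-5 + (-1 - 1/4*20)) = -319812 + 4*(-1 - 5)*(-5 + (-1 - 5)) = -319812 + 4*(-6)*(-5 - 6) = -319812 + 4*(-6)*(-11) = -319812 + 264 = -319548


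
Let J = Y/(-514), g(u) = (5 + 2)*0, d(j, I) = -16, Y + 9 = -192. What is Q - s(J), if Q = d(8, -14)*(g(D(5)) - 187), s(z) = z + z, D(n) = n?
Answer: 768743/257 ≈ 2991.2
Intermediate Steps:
Y = -201 (Y = -9 - 192 = -201)
g(u) = 0 (g(u) = 7*0 = 0)
J = 201/514 (J = -201/(-514) = -201*(-1/514) = 201/514 ≈ 0.39105)
s(z) = 2*z
Q = 2992 (Q = -16*(0 - 187) = -16*(-187) = 2992)
Q - s(J) = 2992 - 2*201/514 = 2992 - 1*201/257 = 2992 - 201/257 = 768743/257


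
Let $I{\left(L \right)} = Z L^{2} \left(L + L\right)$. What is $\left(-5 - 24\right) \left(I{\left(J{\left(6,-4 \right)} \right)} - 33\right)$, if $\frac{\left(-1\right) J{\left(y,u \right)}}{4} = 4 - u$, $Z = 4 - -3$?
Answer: $13304765$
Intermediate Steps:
$Z = 7$ ($Z = 4 + 3 = 7$)
$J{\left(y,u \right)} = -16 + 4 u$ ($J{\left(y,u \right)} = - 4 \left(4 - u\right) = -16 + 4 u$)
$I{\left(L \right)} = 14 L^{3}$ ($I{\left(L \right)} = 7 L^{2} \left(L + L\right) = 7 L^{2} \cdot 2 L = 14 L^{3}$)
$\left(-5 - 24\right) \left(I{\left(J{\left(6,-4 \right)} \right)} - 33\right) = \left(-5 - 24\right) \left(14 \left(-16 + 4 \left(-4\right)\right)^{3} - 33\right) = - 29 \left(14 \left(-16 - 16\right)^{3} - 33\right) = - 29 \left(14 \left(-32\right)^{3} - 33\right) = - 29 \left(14 \left(-32768\right) - 33\right) = - 29 \left(-458752 - 33\right) = \left(-29\right) \left(-458785\right) = 13304765$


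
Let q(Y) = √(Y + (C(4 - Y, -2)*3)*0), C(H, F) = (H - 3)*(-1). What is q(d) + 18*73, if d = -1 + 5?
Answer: 1316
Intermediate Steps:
C(H, F) = 3 - H (C(H, F) = (-3 + H)*(-1) = 3 - H)
d = 4
q(Y) = √Y (q(Y) = √(Y + ((3 - (4 - Y))*3)*0) = √(Y + ((3 + (-4 + Y))*3)*0) = √(Y + ((-1 + Y)*3)*0) = √(Y + (-3 + 3*Y)*0) = √(Y + 0) = √Y)
q(d) + 18*73 = √4 + 18*73 = 2 + 1314 = 1316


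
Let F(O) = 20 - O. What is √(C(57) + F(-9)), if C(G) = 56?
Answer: √85 ≈ 9.2195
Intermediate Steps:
√(C(57) + F(-9)) = √(56 + (20 - 1*(-9))) = √(56 + (20 + 9)) = √(56 + 29) = √85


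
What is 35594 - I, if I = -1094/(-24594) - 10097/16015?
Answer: 7009871581874/196936455 ≈ 35595.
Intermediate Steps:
I = -115402604/196936455 (I = -1094*(-1/24594) - 10097*1/16015 = 547/12297 - 10097/16015 = -115402604/196936455 ≈ -0.58599)
35594 - I = 35594 - 1*(-115402604/196936455) = 35594 + 115402604/196936455 = 7009871581874/196936455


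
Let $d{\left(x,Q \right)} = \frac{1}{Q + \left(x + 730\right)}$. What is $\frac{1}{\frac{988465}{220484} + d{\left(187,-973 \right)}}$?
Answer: $\frac{3086776}{13783389} \approx 0.22395$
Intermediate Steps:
$d{\left(x,Q \right)} = \frac{1}{730 + Q + x}$ ($d{\left(x,Q \right)} = \frac{1}{Q + \left(730 + x\right)} = \frac{1}{730 + Q + x}$)
$\frac{1}{\frac{988465}{220484} + d{\left(187,-973 \right)}} = \frac{1}{\frac{988465}{220484} + \frac{1}{730 - 973 + 187}} = \frac{1}{988465 \cdot \frac{1}{220484} + \frac{1}{-56}} = \frac{1}{\frac{988465}{220484} - \frac{1}{56}} = \frac{1}{\frac{13783389}{3086776}} = \frac{3086776}{13783389}$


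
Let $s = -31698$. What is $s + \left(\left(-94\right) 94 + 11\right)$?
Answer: $-40523$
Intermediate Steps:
$s + \left(\left(-94\right) 94 + 11\right) = -31698 + \left(\left(-94\right) 94 + 11\right) = -31698 + \left(-8836 + 11\right) = -31698 - 8825 = -40523$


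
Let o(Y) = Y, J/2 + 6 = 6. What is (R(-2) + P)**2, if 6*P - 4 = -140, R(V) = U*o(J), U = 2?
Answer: 4624/9 ≈ 513.78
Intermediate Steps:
J = 0 (J = -12 + 2*6 = -12 + 12 = 0)
R(V) = 0 (R(V) = 2*0 = 0)
P = -68/3 (P = 2/3 + (1/6)*(-140) = 2/3 - 70/3 = -68/3 ≈ -22.667)
(R(-2) + P)**2 = (0 - 68/3)**2 = (-68/3)**2 = 4624/9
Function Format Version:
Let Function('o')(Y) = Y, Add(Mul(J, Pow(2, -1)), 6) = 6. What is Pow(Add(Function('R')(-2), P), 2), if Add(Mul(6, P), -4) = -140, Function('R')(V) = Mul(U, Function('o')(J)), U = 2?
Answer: Rational(4624, 9) ≈ 513.78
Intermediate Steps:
J = 0 (J = Add(-12, Mul(2, 6)) = Add(-12, 12) = 0)
Function('R')(V) = 0 (Function('R')(V) = Mul(2, 0) = 0)
P = Rational(-68, 3) (P = Add(Rational(2, 3), Mul(Rational(1, 6), -140)) = Add(Rational(2, 3), Rational(-70, 3)) = Rational(-68, 3) ≈ -22.667)
Pow(Add(Function('R')(-2), P), 2) = Pow(Add(0, Rational(-68, 3)), 2) = Pow(Rational(-68, 3), 2) = Rational(4624, 9)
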